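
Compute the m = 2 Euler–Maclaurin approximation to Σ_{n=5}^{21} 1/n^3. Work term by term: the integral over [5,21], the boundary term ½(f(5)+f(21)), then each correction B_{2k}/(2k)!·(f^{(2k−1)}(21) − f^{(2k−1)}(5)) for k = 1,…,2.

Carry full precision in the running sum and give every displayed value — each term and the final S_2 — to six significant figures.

S_2 ≈ 0.0233136

Integral: ∫_5^21 1/x^3 dx = 0.0188662.
Boundary: ½(f(5) + f(21)) = ½(0.00800000 + 0.000107980) = 0.00405399.
So far: 0.0229202.
Order-1 term: 1/12 · (-1.54257e-05 − (-0.00480000)) = 0.000398715.
After k=1: 0.0233189.
Order-2 term: −1/720 · (-6.99577e-07 − (-0.00384000)) = -5.33236e-06.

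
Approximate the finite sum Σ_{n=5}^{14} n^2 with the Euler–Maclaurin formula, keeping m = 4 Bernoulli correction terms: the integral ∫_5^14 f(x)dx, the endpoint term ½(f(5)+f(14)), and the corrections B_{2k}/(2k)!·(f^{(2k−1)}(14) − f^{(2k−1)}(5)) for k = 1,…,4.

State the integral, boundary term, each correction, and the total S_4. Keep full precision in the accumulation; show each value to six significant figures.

The integral term ∫_5^14 x^2 dx = 873.000.
½[f(5) + f(14)] = ½[25.0000 + 196.000] = 110.500.
Integral + boundary = 983.500.
Correction k=1: B_{2}/2! · (f^{(1)}(14) − f^{(1)}(5)) = 1/12 · (28.0000 − 10.0000) = 1.50000.
Running total after k=1: 985.000.
Correction k=2: B_{4}/4! · (f^{(3)}(14) − f^{(3)}(5)) = −1/720 · (0.00000 − 0.00000) = 0.00000.
Running total after k=2: 985.000.
Correction k=3: B_{6}/6! · (f^{(5)}(14) − f^{(5)}(5)) = 1/30240 · (0.00000 − 0.00000) = 0.00000.
Running total after k=3: 985.000.
Correction k=4: B_{8}/8! · (f^{(7)}(14) − f^{(7)}(5)) = −1/1209600 · (0.00000 − 0.00000) = 0.00000.

S_4 ≈ 985.000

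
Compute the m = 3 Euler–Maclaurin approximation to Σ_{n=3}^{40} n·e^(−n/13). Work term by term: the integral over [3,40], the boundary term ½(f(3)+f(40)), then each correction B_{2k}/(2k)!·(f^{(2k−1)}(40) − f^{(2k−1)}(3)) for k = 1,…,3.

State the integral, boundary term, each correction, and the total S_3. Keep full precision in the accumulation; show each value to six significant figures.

S_3 ≈ 135.426

∫_3^40 x·e^(−x/13) dx evaluates to 133.372.
Boundary: ½(f(3) + f(40)) = ½(2.38177 + 1.84404) = 2.11290.
Running total after boundary: 135.485.
Order-1 term: 1/12 · (-0.0957480 − 0.610710) = -0.0588715.
Partial sum through k=1: 135.426.
Order-2 term: −1/720 · (-2.09836e-05 − 0.0130092) = 1.80975e-05.
Partial sum through k=2: 135.426.
Order-3 term: 1/30240 · (3.10408e-06 − 0.000132572) = -4.28136e-09.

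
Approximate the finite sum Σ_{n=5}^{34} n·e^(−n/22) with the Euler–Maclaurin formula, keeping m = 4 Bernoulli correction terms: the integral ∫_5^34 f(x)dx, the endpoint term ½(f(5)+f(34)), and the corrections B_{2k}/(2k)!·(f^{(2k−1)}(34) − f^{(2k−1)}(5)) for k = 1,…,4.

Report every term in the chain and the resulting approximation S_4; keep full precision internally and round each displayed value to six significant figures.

S_4 ≈ 216.116

∫_5^34 x·e^(−x/22) dx evaluates to 210.561.
½[f(5) + f(34)] = ½[3.98352 + 7.24931] = 5.61641.
Running total after boundary: 216.177.
k=1: B_{2}/(2)! × [f^{(1)}(34) − f^{(1)}(5)] = 1/12 × (-0.116299 − 0.615634) = -0.0609945.
Running total after k=1: 216.116.
k=2: B_{4}/(4)! × [f^{(3)}(34) − f^{(3)}(5)] = −1/720 × (0.000640766 − 0.00456414) = 5.44912e-06.
Running total after k=2: 216.116.
k=3: B_{6}/(6)! × [f^{(5)}(34) − f^{(5)}(5)] = 1/30240 × (3.14426e-06 − 1.62320e-05) = -4.32796e-10.
Running total after k=3: 216.116.
k=4: B_{8}/(8)! × [f^{(7)}(34) − f^{(7)}(5)] = −1/1209600 × (1.02575e-08 − 4.75909e-08) = 3.08643e-14.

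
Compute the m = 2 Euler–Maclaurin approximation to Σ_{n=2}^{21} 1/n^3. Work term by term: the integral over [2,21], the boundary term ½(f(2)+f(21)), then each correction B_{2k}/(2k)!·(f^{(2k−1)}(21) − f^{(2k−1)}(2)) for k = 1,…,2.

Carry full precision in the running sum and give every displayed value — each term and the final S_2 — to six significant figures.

S_2 ≈ 0.200742

∫_2^21 1/x^3 dx evaluates to 0.123866.
Endpoint term: (f(2) + f(21))/2 = (0.125000 + 0.000107980)/2 = 0.0625540.
Integral + boundary = 0.186420.
Order-1 term: 1/12 · (-1.54257e-05 − (-0.187500)) = 0.0156237.
Partial sum through k=1: 0.202044.
Order-2 term: −1/720 · (-6.99577e-07 − (-0.937500)) = -0.00130208.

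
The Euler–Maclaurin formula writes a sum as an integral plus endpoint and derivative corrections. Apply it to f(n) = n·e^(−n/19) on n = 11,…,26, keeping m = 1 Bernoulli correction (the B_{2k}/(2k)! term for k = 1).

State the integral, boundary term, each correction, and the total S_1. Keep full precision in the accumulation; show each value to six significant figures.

S_1 ≈ 108.237

∫_11^26 x·e^(−x/19) dx evaluates to 101.873.
Boundary: ½(f(11) + f(26)) = ½(6.16537 + 6.61722) = 6.39129.
Running total after boundary: 108.265.
Order-1 term: 1/12 · (-0.0937663 − 0.235995) = -0.0274801.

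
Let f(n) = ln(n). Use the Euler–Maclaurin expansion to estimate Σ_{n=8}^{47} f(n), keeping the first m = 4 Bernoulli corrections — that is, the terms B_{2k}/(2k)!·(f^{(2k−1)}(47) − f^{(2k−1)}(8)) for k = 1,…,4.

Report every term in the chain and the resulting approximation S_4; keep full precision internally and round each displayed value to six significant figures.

S_4 ≈ 128.278

Integral: ∫_8^47 ln(x) dx = 125.321.
Boundary: ½(f(8) + f(47)) = ½(2.07944 + 3.85015) = 2.96479.
Integral + boundary = 128.286.
Correction k=1: B_{2}/2! · (f^{(1)}(47) − f^{(1)}(8)) = 1/12 · (0.0212766 − 0.125000) = -0.00864362.
Partial sum through k=1: 128.278.
Correction k=2: B_{4}/4! · (f^{(3)}(47) − f^{(3)}(8)) = −1/720 · (1.92636e-05 − 0.00390625) = 5.39859e-06.
Partial sum through k=2: 128.278.
Correction k=3: B_{6}/6! · (f^{(5)}(47) − f^{(5)}(8)) = 1/30240 · (1.04646e-07 − 0.000732422) = -2.42168e-08.
Partial sum through k=3: 128.278.
Correction k=4: B_{8}/8! · (f^{(7)}(47) − f^{(7)}(8)) = −1/1209600 · (1.42117e-09 − 0.000343323) = 2.83830e-10.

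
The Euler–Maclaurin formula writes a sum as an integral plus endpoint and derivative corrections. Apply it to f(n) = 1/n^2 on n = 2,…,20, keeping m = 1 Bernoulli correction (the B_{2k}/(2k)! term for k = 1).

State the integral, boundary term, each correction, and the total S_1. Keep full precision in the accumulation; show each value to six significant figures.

S_1 ≈ 0.597063

The integral term ∫_2^20 1/x^2 dx = 0.450000.
Boundary: ½(f(2) + f(20)) = ½(0.250000 + 0.00250000) = 0.126250.
Running total after boundary: 0.576250.
k=1: B_{2}/(2)! × [f^{(1)}(20) − f^{(1)}(2)] = 1/12 × (-0.000250000 − (-0.250000)) = 0.0208125.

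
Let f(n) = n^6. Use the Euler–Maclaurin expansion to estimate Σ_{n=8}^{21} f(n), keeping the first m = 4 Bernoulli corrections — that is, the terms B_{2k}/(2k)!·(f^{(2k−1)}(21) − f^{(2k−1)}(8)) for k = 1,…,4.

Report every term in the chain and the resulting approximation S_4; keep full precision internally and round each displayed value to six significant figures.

Integral: ∫_8^21 x^6 dx = 2.56999e+08.
½[f(8) + f(21)] = ½[262144 + 8.57661e+07] = 4.30141e+07.
Running total after boundary: 3.00013e+08.
Order-1 term: 1/12 · (2.45046e+07 − 196608) = 2.02567e+06.
Partial sum through k=1: 3.02039e+08.
Order-2 term: −1/720 · (1.11132e+06 − 61440.0) = -1458.17.
Partial sum through k=2: 3.02037e+08.
Order-3 term: 1/30240 · (15120.0 − 5760.00) = 0.309524.
Partial sum through k=3: 3.02037e+08.
Order-4 term: −1/1209600 · (0.00000 − 0.00000) = 0.00000.

S_4 ≈ 3.02037e+08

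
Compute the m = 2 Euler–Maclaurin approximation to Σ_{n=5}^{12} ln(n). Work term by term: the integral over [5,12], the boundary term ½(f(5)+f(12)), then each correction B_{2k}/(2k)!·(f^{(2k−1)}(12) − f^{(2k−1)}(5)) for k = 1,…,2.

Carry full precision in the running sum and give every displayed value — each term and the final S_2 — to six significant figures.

S_2 ≈ 16.8092

The integral term ∫_5^12 ln(x) dx = 14.7717.
Endpoint term: (f(5) + f(12))/2 = (1.60944 + 2.48491)/2 = 2.04717.
Running total after boundary: 16.8189.
k=1: B_{2}/(2)! × [f^{(1)}(12) − f^{(1)}(5)] = 1/12 × (0.0833333 − 0.200000) = -0.00972222.
Partial sum through k=1: 16.8091.
k=2: B_{4}/(4)! × [f^{(3)}(12) − f^{(3)}(5)] = −1/720 × (0.00115741 − 0.0160000) = 2.06147e-05.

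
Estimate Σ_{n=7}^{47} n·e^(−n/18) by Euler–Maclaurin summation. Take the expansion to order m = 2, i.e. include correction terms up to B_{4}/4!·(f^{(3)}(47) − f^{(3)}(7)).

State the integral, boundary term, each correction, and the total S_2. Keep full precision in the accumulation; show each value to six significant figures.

The integral term ∫_7^47 x·e^(−x/18) dx = 219.074.
Endpoint term: (f(7) + f(47))/2 = (4.74467 + 3.45229)/2 = 4.09848.
Running total after boundary: 223.173.
k=1: B_{2}/(2)! × [f^{(1)}(47) − f^{(1)}(7)] = 1/12 × (-0.118341 − 0.414217) = -0.0443798.
After k=1: 223.129.
k=2: B_{4}/(4)! × [f^{(3)}(47) − f^{(3)}(7)] = −1/720 × (8.81636e-05 − 0.00546246) = 7.46430e-06.

S_2 ≈ 223.129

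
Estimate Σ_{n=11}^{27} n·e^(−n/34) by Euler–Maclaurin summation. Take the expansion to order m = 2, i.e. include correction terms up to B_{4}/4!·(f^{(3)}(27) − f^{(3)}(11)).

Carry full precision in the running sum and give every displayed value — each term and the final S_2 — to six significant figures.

The integral term ∫_11^27 x·e^(−x/34) dx = 169.687.
Endpoint term: (f(11) + f(27))/2 = (7.95950 + 12.2035)/2 = 10.0815.
So far: 179.769.
k=1: B_{2}/(2)! × [f^{(1)}(27) − f^{(1)}(11)] = 1/12 × (0.0930547 − 0.489488) = -0.0330361.
Running total after k=1: 179.736.
k=2: B_{4}/(4)! × [f^{(3)}(27) − f^{(3)}(11)] = −1/720 × (0.000862469 − 0.00167532) = 1.12896e-06.

S_2 ≈ 179.736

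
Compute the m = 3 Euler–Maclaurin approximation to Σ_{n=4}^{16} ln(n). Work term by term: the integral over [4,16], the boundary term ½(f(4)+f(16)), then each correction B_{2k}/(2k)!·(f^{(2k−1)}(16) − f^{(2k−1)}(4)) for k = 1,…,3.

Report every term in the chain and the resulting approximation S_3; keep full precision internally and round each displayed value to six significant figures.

S_3 ≈ 28.8801

Integral: ∫_4^16 ln(x) dx = 26.8162.
Boundary: ½(f(4) + f(16)) = ½(1.38629 + 2.77259) = 2.07944.
So far: 28.8957.
k=1: B_{2}/(2)! × [f^{(1)}(16) − f^{(1)}(4)] = 1/12 × (0.0625000 − 0.250000) = -0.0156250.
Partial sum through k=1: 28.8801.
k=2: B_{4}/(4)! × [f^{(3)}(16) − f^{(3)}(4)] = −1/720 × (0.000488281 − 0.0312500) = 4.27246e-05.
Partial sum through k=2: 28.8801.
k=3: B_{6}/(6)! × [f^{(5)}(16) − f^{(5)}(4)] = 1/30240 × (2.28882e-05 − 0.0234375) = -7.74293e-07.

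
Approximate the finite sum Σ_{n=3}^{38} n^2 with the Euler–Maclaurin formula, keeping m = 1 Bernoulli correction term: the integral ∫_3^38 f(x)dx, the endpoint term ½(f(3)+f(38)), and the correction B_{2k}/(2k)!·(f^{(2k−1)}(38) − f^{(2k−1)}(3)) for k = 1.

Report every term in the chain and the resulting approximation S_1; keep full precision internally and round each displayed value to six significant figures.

∫_3^38 x^2 dx evaluates to 18281.7.
Boundary: ½(f(3) + f(38)) = ½(9.00000 + 1444.00) = 726.500.
Integral + boundary = 19008.2.
Correction k=1: B_{2}/2! · (f^{(1)}(38) − f^{(1)}(3)) = 1/12 · (76.0000 − 6.00000) = 5.83333.

S_1 ≈ 19014.0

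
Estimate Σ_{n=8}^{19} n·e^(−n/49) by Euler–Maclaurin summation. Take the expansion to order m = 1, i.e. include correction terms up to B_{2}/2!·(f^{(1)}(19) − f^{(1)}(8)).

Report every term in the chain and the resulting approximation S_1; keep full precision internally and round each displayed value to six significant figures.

The integral term ∫_8^19 x·e^(−x/49) dx = 111.255.
½[f(8) + f(19)] = ½[6.79493 + 12.8930] = 9.84396.
So far: 121.099.
Correction k=1: B_{2}/2! · (f^{(1)}(19) − f^{(1)}(8)) = 1/12 · (0.415456 − 0.710694) = -0.0246031.

S_1 ≈ 121.075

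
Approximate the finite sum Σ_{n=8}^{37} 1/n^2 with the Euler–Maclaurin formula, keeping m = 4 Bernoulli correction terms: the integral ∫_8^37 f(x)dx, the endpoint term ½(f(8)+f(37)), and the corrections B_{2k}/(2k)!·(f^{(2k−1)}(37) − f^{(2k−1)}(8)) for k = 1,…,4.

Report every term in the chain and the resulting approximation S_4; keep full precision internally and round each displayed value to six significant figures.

S_4 ≈ 0.106472

The integral term ∫_8^37 1/x^2 dx = 0.0979730.
Boundary: ½(f(8) + f(37)) = ½(0.0156250 + 0.000730460) = 0.00817773.
So far: 0.106151.
Correction k=1: B_{2}/2! · (f^{(1)}(37) − f^{(1)}(8)) = 1/12 · (-3.94843e-05 − (-0.00390625)) = 0.000322230.
Running total after k=1: 0.106473.
Correction k=2: B_{4}/4! · (f^{(3)}(37) − f^{(3)}(8)) = −1/720 · (-3.46101e-07 − (-0.000732422)) = -1.01677e-06.
Running total after k=2: 0.106472.
Correction k=3: B_{6}/6! · (f^{(5)}(37) − f^{(5)}(8)) = 1/30240 · (-7.58439e-09 − (-0.000343323)) = 1.13530e-08.
Running total after k=3: 0.106472.
Correction k=4: B_{8}/8! · (f^{(7)}(37) − f^{(7)}(8)) = −1/1209600 · (-3.10245e-10 − (-0.000300407)) = -2.48352e-10.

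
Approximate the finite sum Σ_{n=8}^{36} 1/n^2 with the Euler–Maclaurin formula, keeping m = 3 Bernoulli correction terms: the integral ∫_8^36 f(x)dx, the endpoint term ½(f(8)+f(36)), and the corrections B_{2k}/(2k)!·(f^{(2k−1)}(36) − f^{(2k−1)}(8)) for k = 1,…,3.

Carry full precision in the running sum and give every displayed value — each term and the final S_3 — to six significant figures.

The integral term ∫_8^36 1/x^2 dx = 0.0972222.
½[f(8) + f(36)] = ½[0.0156250 + 0.000771605] = 0.00819830.
So far: 0.105421.
Correction k=1: B_{2}/2! · (f^{(1)}(36) − f^{(1)}(8)) = 1/12 · (-4.28669e-05 − (-0.00390625)) = 0.000321949.
After k=1: 0.105742.
Correction k=2: B_{4}/4! · (f^{(3)}(36) − f^{(3)}(8)) = −1/720 · (-3.96916e-07 − (-0.000732422)) = -1.01670e-06.
After k=2: 0.105741.
Correction k=3: B_{6}/6! · (f^{(5)}(36) − f^{(5)}(8)) = 1/30240 · (-9.18787e-09 − (-0.000343323)) = 1.13530e-08.

S_3 ≈ 0.105741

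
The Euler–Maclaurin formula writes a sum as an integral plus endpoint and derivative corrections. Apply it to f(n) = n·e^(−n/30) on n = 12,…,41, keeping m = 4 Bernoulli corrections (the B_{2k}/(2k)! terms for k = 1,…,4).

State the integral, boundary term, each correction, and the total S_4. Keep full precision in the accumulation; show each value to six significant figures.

S_4 ≈ 310.755

∫_12^41 x·e^(−x/30) dx evaluates to 301.548.
½[f(12) + f(41)] = ½[8.04384 + 10.4532] = 9.24851.
Running total after boundary: 310.797.
k=1: B_{2}/(2)! × [f^{(1)}(41) − f^{(1)}(12)] = 1/12 × (-0.0934836 − 0.402192) = -0.0413063.
Partial sum through k=1: 310.755.
k=2: B_{4}/(4)! × [f^{(3)}(41) − f^{(3)}(12)] = −1/720 × (0.000462697 − 0.00193648) = 2.04692e-06.
Partial sum through k=2: 310.755.
k=3: B_{6}/(6)! × [f^{(5)}(41) − f^{(5)}(12)] = 1/30240 × (1.14363e-06 − 3.80676e-06) = -8.80664e-11.
Partial sum through k=3: 310.755.
k=4: B_{8}/(8)! × [f^{(7)}(41) − f^{(7)}(12)] = −1/1209600 × (1.97016e-09 − 6.06874e-09) = 3.38837e-15.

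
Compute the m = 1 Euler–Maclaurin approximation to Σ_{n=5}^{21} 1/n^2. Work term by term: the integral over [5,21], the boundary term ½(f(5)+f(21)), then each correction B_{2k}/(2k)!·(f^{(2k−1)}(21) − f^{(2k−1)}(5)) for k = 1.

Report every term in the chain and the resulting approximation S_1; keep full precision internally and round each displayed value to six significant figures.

S_1 ≈ 0.174830

Integral: ∫_5^21 1/x^2 dx = 0.152381.
½[f(5) + f(21)] = ½[0.0400000 + 0.00226757] = 0.0211338.
Running total after boundary: 0.173515.
k=1: B_{2}/(2)! × [f^{(1)}(21) − f^{(1)}(5)] = 1/12 × (-0.000215959 − (-0.0160000)) = 0.00131534.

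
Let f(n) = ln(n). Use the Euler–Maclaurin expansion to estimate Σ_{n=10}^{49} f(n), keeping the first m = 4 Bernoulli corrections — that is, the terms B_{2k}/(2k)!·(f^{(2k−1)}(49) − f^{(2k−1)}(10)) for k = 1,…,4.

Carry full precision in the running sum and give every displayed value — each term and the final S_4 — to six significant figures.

S_4 ≈ 131.764

∫_10^49 ln(x) dx evaluates to 128.673.
Boundary: ½(f(10) + f(49)) = ½(2.30259 + 3.89182) = 3.09720.
So far: 131.771.
Correction k=1: B_{2}/2! · (f^{(1)}(49) − f^{(1)}(10)) = 1/12 · (0.0204082 − 0.100000) = -0.00663265.
After k=1: 131.764.
Correction k=2: B_{4}/4! · (f^{(3)}(49) − f^{(3)}(10)) = −1/720 · (1.69997e-05 − 0.00200000) = 2.75417e-06.
After k=2: 131.764.
Correction k=3: B_{6}/6! · (f^{(5)}(49) − f^{(5)}(10)) = 1/30240 · (8.49632e-08 − 0.000240000) = -7.93370e-09.
After k=3: 131.764.
Correction k=4: B_{8}/8! · (f^{(7)}(49) − f^{(7)}(10)) = −1/1209600 · (1.06160e-09 − 7.20000e-05) = 5.95229e-11.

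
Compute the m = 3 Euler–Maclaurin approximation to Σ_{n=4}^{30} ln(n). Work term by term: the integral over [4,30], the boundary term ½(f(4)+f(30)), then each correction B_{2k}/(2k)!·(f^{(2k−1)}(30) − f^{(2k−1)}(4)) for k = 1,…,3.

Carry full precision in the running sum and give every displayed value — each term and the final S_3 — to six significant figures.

∫_4^30 ln(x) dx evaluates to 70.4907.
½[f(4) + f(30)] = ½[1.38629 + 3.40120] = 2.39375.
Running total after boundary: 72.8845.
Correction k=1: B_{2}/2! · (f^{(1)}(30) − f^{(1)}(4)) = 1/12 · (0.0333333 − 0.250000) = -0.0180556.
Running total after k=1: 72.8664.
Correction k=2: B_{4}/4! · (f^{(3)}(30) − f^{(3)}(4)) = −1/720 · (7.40741e-05 − 0.0312500) = 4.32999e-05.
Running total after k=2: 72.8665.
Correction k=3: B_{6}/6! · (f^{(5)}(30) − f^{(5)}(4)) = 1/30240 · (9.87654e-07 − 0.0234375) = -7.75017e-07.

S_3 ≈ 72.8665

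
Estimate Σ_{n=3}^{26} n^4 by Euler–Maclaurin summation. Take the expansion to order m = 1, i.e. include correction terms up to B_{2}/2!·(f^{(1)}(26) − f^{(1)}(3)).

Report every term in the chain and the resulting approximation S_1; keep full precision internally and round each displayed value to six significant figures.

S_1 ≈ 2.61060e+06

∫_3^26 x^4 dx evaluates to 2.37623e+06.
Endpoint term: (f(3) + f(26))/2 = (81.0000 + 456976)/2 = 228528.
So far: 2.60476e+06.
Correction k=1: B_{2}/2! · (f^{(1)}(26) − f^{(1)}(3)) = 1/12 · (70304.0 − 108.000) = 5849.67.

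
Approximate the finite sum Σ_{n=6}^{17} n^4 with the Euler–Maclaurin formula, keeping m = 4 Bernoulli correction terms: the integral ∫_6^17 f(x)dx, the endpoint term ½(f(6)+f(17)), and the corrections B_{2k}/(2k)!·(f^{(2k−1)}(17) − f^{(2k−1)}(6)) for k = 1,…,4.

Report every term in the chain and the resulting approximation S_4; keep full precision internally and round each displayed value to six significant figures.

S_4 ≈ 326390

Integral: ∫_6^17 x^4 dx = 282416.
Boundary: ½(f(6) + f(17)) = ½(1296.00 + 83521.0) = 42408.5.
Integral + boundary = 324825.
Order-1 term: 1/12 · (19652.0 − 864.000) = 1565.67.
After k=1: 326390.
Order-2 term: −1/720 · (408.000 − 144.000) = -0.366667.
After k=2: 326390.
Order-3 term: 1/30240 · (0.00000 − 0.00000) = 0.00000.
After k=3: 326390.
Order-4 term: −1/1209600 · (0.00000 − 0.00000) = 0.00000.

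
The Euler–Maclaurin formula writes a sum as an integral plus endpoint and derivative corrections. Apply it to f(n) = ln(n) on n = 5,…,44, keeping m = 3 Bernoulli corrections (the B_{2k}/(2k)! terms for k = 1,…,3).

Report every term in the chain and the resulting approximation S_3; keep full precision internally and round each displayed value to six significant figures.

Integral: ∫_5^44 ln(x) dx = 119.457.
Endpoint term: (f(5) + f(44))/2 = (1.60944 + 3.78419)/2 = 2.69681.
Running total after boundary: 122.154.
k=1: B_{2}/(2)! × [f^{(1)}(44) − f^{(1)}(5)] = 1/12 × (0.0227273 − 0.200000) = -0.0147727.
Partial sum through k=1: 122.139.
k=2: B_{4}/(4)! × [f^{(3)}(44) − f^{(3)}(5)] = −1/720 × (2.34786e-05 − 0.0160000) = 2.21896e-05.
Partial sum through k=2: 122.139.
k=3: B_{6}/(6)! × [f^{(5)}(44) − f^{(5)}(5)] = 1/30240 × (1.45528e-07 − 0.00768000) = -2.53963e-07.

S_3 ≈ 122.139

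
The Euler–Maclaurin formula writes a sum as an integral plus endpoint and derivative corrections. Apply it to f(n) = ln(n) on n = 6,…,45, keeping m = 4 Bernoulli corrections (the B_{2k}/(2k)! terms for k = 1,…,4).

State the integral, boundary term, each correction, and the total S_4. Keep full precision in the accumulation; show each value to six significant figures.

The integral term ∫_6^45 ln(x) dx = 121.549.
Boundary: ½(f(6) + f(45)) = ½(1.79176 + 3.80666) = 2.79921.
Running total after boundary: 124.348.
Correction k=1: B_{2}/2! · (f^{(1)}(45) − f^{(1)}(6)) = 1/12 · (0.0222222 − 0.166667) = -0.0120370.
Running total after k=1: 124.336.
Correction k=2: B_{4}/4! · (f^{(3)}(45) − f^{(3)}(6)) = −1/720 · (2.19479e-05 − 0.00925926) = 1.28296e-05.
Running total after k=2: 124.336.
Correction k=3: B_{6}/6! · (f^{(5)}(45) − f^{(5)}(6)) = 1/30240 · (1.30061e-07 − 0.00308642) = -1.02060e-07.
Running total after k=3: 124.336.
Correction k=4: B_{8}/8! · (f^{(7)}(45) − f^{(7)}(6)) = −1/1209600 · (1.92684e-09 − 0.00257202) = 2.12633e-09.

S_4 ≈ 124.336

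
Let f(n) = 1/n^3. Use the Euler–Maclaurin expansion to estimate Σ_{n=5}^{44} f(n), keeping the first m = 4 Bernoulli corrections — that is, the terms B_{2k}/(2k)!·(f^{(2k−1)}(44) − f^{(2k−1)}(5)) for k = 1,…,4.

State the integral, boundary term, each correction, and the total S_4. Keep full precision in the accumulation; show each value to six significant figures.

S_4 ≈ 0.0241424

Integral: ∫_5^44 1/x^3 dx = 0.0197417.
½[f(5) + f(44)] = ½[0.00800000 + 1.17393e-05] = 0.00400587.
Running total after boundary: 0.0237476.
Order-1 term: 1/12 · (-8.00406e-07 − (-0.00480000)) = 0.000399933.
Partial sum through k=1: 0.0241475.
Order-2 term: −1/720 · (-8.26866e-09 − (-0.00384000)) = -5.33332e-06.
Partial sum through k=2: 0.0241422.
Order-3 term: 1/30240 · (-1.79382e-10 − (-0.00645120)) = 2.13333e-07.
Partial sum through k=3: 0.0241424.
Order-4 term: −1/1209600 · (-6.67124e-12 − (-0.0185795)) = -1.53600e-08.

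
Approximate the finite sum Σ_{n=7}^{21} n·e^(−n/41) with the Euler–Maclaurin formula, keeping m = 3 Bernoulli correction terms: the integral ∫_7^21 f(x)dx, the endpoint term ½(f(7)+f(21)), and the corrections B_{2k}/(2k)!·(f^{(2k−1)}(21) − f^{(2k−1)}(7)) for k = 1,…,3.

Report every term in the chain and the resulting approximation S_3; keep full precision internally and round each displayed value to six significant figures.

∫_7^21 x·e^(−x/41) dx evaluates to 136.005.
½[f(7) + f(21)] = ½[5.90133 + 12.5828] = 9.24205.
Running total after boundary: 145.247.
k=1: B_{2}/(2)! × [f^{(1)}(21) − f^{(1)}(7)] = 1/12 × (0.292282 − 0.699113) = -0.0339025.
Partial sum through k=1: 145.213.
k=2: B_{4}/(4)! × [f^{(3)}(21) − f^{(3)}(7)] = −1/720 × (0.000886758 − 0.00141892) = 7.39117e-07.
Partial sum through k=2: 145.213.
k=3: B_{6}/(6)! × [f^{(5)}(21) − f^{(5)}(7)] = 1/30240 × (9.51601e-07 − 1.44078e-06) = -1.61766e-11.

S_3 ≈ 145.213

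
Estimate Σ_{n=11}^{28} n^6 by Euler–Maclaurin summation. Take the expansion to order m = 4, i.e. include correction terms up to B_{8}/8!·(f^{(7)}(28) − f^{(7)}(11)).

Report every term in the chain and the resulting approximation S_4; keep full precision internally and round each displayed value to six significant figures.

The integral term ∫_11^28 x^6 dx = 1.92478e+09.
½[f(11) + f(28)] = ½[1.77156e+06 + 4.81890e+08] = 2.41831e+08.
So far: 2.16661e+09.
Correction k=1: B_{2}/2! · (f^{(1)}(28) − f^{(1)}(11)) = 1/12 · (1.03262e+08 − 966306) = 8.52466e+06.
Running total after k=1: 2.17513e+09.
Correction k=2: B_{4}/4! · (f^{(3)}(28) − f^{(3)}(11)) = −1/720 · (2.63424e+06 − 159720) = -3436.83.
Running total after k=2: 2.17513e+09.
Correction k=3: B_{6}/6! · (f^{(5)}(28) − f^{(5)}(11)) = 1/30240 · (20160.0 − 7920.00) = 0.404762.
Running total after k=3: 2.17513e+09.
Correction k=4: B_{8}/8! · (f^{(7)}(28) − f^{(7)}(11)) = −1/1209600 · (0.00000 − 0.00000) = 0.00000.

S_4 ≈ 2.17513e+09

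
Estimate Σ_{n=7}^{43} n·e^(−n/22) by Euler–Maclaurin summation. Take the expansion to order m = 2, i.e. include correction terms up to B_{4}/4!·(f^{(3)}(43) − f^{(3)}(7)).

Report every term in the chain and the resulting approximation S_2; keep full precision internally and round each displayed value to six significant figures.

The integral term ∫_7^43 x·e^(−x/22) dx = 261.597.
Boundary: ½(f(7) + f(43)) = ½(5.09229 + 6.09004) = 5.59117.
Integral + boundary = 267.188.
Order-1 term: 1/12 · (-0.135191 − 0.496003) = -0.0525995.
Running total after k=1: 267.136.
Order-2 term: −1/720 · (0.000305923 − 0.00403088) = 5.17355e-06.

S_2 ≈ 267.136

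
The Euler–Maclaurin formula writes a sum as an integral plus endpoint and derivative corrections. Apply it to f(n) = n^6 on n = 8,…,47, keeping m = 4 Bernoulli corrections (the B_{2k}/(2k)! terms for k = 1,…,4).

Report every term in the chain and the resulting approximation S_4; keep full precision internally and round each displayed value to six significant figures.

S_4 ≈ 7.78788e+10

The integral term ∫_8^47 x^6 dx = 7.23744e+10.
Boundary: ½(f(8) + f(47)) = ½(262144 + 1.07792e+10) = 5.38974e+09.
Running total after boundary: 7.77642e+10.
Order-1 term: 1/12 · (1.37607e+09 − 196608) = 1.14656e+08.
Running total after k=1: 7.78788e+10.
Order-2 term: −1/720 · (1.24588e+07 − 61440.0) = -17218.5.
Running total after k=2: 7.78788e+10.
Order-3 term: 1/30240 · (33840.0 − 5760.00) = 0.928571.
Running total after k=3: 7.78788e+10.
Order-4 term: −1/1209600 · (0.00000 − 0.00000) = 0.00000.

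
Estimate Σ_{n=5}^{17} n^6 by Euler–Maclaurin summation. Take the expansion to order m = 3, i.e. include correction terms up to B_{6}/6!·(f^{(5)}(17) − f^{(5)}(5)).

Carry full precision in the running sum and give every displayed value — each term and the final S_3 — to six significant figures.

The integral term ∫_5^17 x^6 dx = 5.86086e+07.
Boundary: ½(f(5) + f(17)) = ½(15625.0 + 2.41376e+07) = 1.20766e+07.
So far: 7.06852e+07.
Order-1 term: 1/12 · (8.51914e+06 − 18750.0) = 708366.
Running total after k=1: 7.13936e+07.
Order-2 term: −1/720 · (589560 − 15000.0) = -798.000.
Running total after k=2: 7.13928e+07.
Order-3 term: 1/30240 · (12240.0 − 3600.00) = 0.285714.

S_3 ≈ 7.13928e+07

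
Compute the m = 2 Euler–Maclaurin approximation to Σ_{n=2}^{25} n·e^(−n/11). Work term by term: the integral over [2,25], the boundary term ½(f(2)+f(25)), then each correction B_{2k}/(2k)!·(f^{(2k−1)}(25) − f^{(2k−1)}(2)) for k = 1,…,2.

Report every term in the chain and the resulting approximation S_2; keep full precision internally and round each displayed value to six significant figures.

The integral term ∫_2^25 x·e^(−x/11) dx = 78.4265.
Boundary: ½(f(2) + f(25)) = ½(1.66751 + 2.57577) = 2.12164.
Integral + boundary = 80.5481.
k=1: B_{2}/(2)! × [f^{(1)}(25) − f^{(1)}(2)] = 1/12 × (-0.131130 − 0.682161) = -0.0677743.
After k=1: 80.4803.
k=2: B_{4}/(4)! × [f^{(3)}(25) − f^{(3)}(2)] = −1/720 × (0.000619269 − 0.0194187) = 2.61104e-05.

S_2 ≈ 80.4804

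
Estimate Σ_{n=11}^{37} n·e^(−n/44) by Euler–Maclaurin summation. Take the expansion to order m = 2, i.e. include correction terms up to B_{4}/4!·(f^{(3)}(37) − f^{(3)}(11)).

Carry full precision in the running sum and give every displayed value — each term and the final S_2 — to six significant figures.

S_2 ≈ 359.700

∫_11^37 x·e^(−x/44) dx evaluates to 347.480.
Boundary: ½(f(11) + f(37)) = ½(8.56681 + 15.9588) = 12.2628.
Integral + boundary = 359.742.
Order-1 term: 1/12 · (0.0686188 − 0.584101) = -0.0429568.
Running total after k=1: 359.700.
Order-2 term: −1/720 · (0.000481020 − 0.00110625) = 8.68376e-07.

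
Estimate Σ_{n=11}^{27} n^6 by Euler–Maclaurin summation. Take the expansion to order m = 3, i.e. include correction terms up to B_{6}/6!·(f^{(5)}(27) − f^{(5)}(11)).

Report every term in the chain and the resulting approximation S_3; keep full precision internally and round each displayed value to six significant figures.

The integral term ∫_11^27 x^6 dx = 1.49155e+09.
½[f(11) + f(27)] = ½[1.77156e+06 + 3.87420e+08] = 1.94596e+08.
Running total after boundary: 1.68615e+09.
Order-1 term: 1/12 · (8.60934e+07 − 966306) = 7.09393e+06.
After k=1: 1.69324e+09.
Order-2 term: −1/720 · (2.36196e+06 − 159720) = -3058.67.
After k=2: 1.69324e+09.
Order-3 term: 1/30240 · (19440.0 − 7920.00) = 0.380952.

S_3 ≈ 1.69324e+09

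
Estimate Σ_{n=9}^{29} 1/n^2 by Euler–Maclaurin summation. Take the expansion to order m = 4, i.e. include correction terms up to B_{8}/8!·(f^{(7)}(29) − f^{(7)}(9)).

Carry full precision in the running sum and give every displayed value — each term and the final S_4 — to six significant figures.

S_4 ≈ 0.0836170

Integral: ∫_9^29 1/x^2 dx = 0.0766284.
Boundary: ½(f(9) + f(29)) = ½(0.0123457 + 0.00118906) = 0.00676737.
Running total after boundary: 0.0833957.
k=1: B_{2}/(2)! × [f^{(1)}(29) − f^{(1)}(9)] = 1/12 × (-8.20042e-05 − (-0.00274348)) = 0.000221790.
After k=1: 0.0836175.
k=2: B_{4}/(4)! × [f^{(3)}(29) − f^{(3)}(9)] = −1/720 × (-1.17010e-06 − (-0.000406442)) = -5.62878e-07.
After k=2: 0.0836169.
k=3: B_{6}/(6)! × [f^{(5)}(29) − f^{(5)}(9)] = 1/30240 × (-4.17394e-08 − (-0.000150534)) = 4.97660e-09.
After k=3: 0.0836170.
k=4: B_{8}/(8)! × [f^{(7)}(29) − f^{(7)}(9)] = −1/1209600 × (-2.77932e-09 − (-0.000104073)) = -8.60369e-11.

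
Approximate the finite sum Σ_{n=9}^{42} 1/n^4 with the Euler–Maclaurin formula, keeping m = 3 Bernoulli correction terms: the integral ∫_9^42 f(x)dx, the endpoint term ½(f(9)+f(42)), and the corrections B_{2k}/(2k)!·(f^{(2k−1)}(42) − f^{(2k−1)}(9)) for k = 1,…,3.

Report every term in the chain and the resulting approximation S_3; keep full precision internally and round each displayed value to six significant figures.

Integral: ∫_9^42 1/x^4 dx = 0.000452748.
Endpoint term: (f(9) + f(42))/2 = (0.000152416 + 3.21368e-07)/2 = 7.63686e-05.
Integral + boundary = 0.000529117.
Order-1 term: 1/12 · (-3.06065e-08 − (-6.77404e-05)) = 5.64248e-06.
Running total after k=1: 0.000534759.
Order-2 term: −1/720 · (-5.20519e-10 − (-2.50890e-05)) = -3.48451e-08.
Running total after k=2: 0.000534724.
Order-3 term: 1/30240 · (-1.65244e-11 − (-1.73455e-05)) = 5.73594e-10.

S_3 ≈ 0.000534725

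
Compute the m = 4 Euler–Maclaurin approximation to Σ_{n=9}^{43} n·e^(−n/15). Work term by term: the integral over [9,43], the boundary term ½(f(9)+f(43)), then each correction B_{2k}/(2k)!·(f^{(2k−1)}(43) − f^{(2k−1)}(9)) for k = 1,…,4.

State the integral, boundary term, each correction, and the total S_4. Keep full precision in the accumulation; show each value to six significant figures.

The integral term ∫_9^43 x·e^(−x/15) dx = 148.079.
Endpoint term: (f(9) + f(43))/2 = (4.93930 + 2.44619)/2 = 3.69275.
Integral + boundary = 151.772.
Correction k=1: B_{2}/2! · (f^{(1)}(43) − f^{(1)}(9)) = 1/12 · (-0.106191 − 0.219525) = -0.0271430.
Running total after k=1: 151.745.
Correction k=2: B_{4}/4! · (f^{(3)}(43) − f^{(3)}(9)) = −1/720 · (3.37115e-05 − 0.00585399) = 8.08372e-06.
Running total after k=2: 151.745.
Correction k=3: B_{6}/6! · (f^{(5)}(43) − f^{(5)}(9)) = 1/30240 · (2.39727e-06 − 4.76992e-05) = -1.49808e-09.
Running total after k=3: 151.745.
Correction k=4: B_{8}/8! · (f^{(7)}(43) − f^{(7)}(9)) = −1/1209600 · (2.06431e-08 − 3.08358e-07) = 2.37860e-13.

S_4 ≈ 151.745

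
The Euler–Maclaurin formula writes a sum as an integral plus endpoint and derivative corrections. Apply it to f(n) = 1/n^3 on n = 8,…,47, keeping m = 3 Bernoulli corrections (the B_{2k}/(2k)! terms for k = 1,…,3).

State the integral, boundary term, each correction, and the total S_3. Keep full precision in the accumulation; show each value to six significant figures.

∫_8^47 1/x^3 dx evaluates to 0.00758615.
½[f(8) + f(47)] = ½[0.00195312 + 9.63178e-06] = 0.000981378.
So far: 0.00856753.
Order-1 term: 1/12 · (-6.14794e-07 − (-0.000732422)) = 6.09839e-05.
Running total after k=1: 0.00862852.
Order-2 term: −1/720 · (-5.56627e-09 − (-0.000228882)) = -3.17884e-07.
Running total after k=2: 0.00862820.
Order-3 term: 1/30240 · (-1.05832e-10 − (-0.000150204)) = 4.96705e-09.

S_3 ≈ 0.00862820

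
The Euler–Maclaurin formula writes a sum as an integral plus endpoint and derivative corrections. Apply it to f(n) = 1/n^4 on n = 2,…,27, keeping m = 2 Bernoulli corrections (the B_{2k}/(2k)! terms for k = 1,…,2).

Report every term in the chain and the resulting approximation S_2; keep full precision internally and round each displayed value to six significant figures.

Integral: ∫_2^27 1/x^4 dx = 0.0416497.
Endpoint term: (f(2) + f(27))/2 = (0.0625000 + 1.88168e-06)/2 = 0.0312509.
Integral + boundary = 0.0729007.
Order-1 term: 1/12 · (-2.78767e-07 − (-0.125000)) = 0.0104166.
Running total after k=1: 0.0833173.
Order-2 term: −1/720 · (-1.14719e-08 − (-0.937500)) = -0.00130208.

S_2 ≈ 0.0820152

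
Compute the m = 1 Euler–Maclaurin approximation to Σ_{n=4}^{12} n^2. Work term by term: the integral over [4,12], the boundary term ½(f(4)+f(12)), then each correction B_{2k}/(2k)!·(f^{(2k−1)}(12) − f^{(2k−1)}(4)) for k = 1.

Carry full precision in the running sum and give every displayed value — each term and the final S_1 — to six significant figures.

∫_4^12 x^2 dx evaluates to 554.667.
Endpoint term: (f(4) + f(12))/2 = (16.0000 + 144.000)/2 = 80.0000.
Running total after boundary: 634.667.
Correction k=1: B_{2}/2! · (f^{(1)}(12) − f^{(1)}(4)) = 1/12 · (24.0000 − 8.00000) = 1.33333.

S_1 ≈ 636.000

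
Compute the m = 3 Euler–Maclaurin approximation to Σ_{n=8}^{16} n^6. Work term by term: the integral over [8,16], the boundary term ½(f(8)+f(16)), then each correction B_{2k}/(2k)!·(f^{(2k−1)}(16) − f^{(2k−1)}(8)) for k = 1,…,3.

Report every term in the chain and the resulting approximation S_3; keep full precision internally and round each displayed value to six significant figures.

∫_8^16 x^6 dx evaluates to 3.80483e+07.
Boundary: ½(f(8) + f(16)) = ½(262144 + 1.67772e+07) = 8.51968e+06.
Integral + boundary = 4.65680e+07.
Order-1 term: 1/12 · (6.29146e+06 − 196608) = 507904.
Running total after k=1: 4.70759e+07.
Order-2 term: −1/720 · (491520 − 61440.0) = -597.333.
Running total after k=2: 4.70753e+07.
Order-3 term: 1/30240 · (11520.0 − 5760.00) = 0.190476.

S_3 ≈ 4.70753e+07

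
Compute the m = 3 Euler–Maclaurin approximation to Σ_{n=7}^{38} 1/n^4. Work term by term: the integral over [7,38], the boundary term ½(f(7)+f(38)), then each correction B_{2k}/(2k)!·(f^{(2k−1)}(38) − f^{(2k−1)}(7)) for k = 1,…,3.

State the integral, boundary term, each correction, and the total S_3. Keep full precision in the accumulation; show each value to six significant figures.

Integral: ∫_7^38 1/x^4 dx = 0.000965743.
½[f(7) + f(38)] = ½[0.000416493 + 4.79585e-07] = 0.000208486.
So far: 0.00117423.
Correction k=1: B_{2}/2! · (f^{(1)}(38) − f^{(1)}(7)) = 1/12 · (-5.04826e-08 − (-0.000237996)) = 1.98288e-05.
Partial sum through k=1: 0.00119406.
Correction k=2: B_{4}/4! · (f^{(3)}(38) − f^{(3)}(7)) = −1/720 · (-1.04881e-09 − (-0.000145712)) = -2.02376e-07.
Partial sum through k=2: 0.00119386.
Correction k=3: B_{6}/6! · (f^{(5)}(38) − f^{(5)}(7)) = 1/30240 · (-4.06740e-11 − (-0.000166528)) = 5.50687e-09.

S_3 ≈ 0.00119386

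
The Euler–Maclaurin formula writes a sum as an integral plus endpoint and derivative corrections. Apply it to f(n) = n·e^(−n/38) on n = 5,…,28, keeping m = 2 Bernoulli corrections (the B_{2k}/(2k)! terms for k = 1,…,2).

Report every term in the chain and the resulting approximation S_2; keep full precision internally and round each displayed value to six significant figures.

Integral: ∫_5^28 x·e^(−x/38) dx = 232.158.
Endpoint term: (f(5) + f(28))/2 = (4.38355 + 13.4014)/2 = 8.89250.
So far: 241.050.
Order-1 term: 1/12 · (0.125953 − 0.761353) = -0.0529500.
After k=1: 240.997.
Order-2 term: −1/720 · (0.000750138 − 0.00174153) = 1.37694e-06.

S_2 ≈ 240.997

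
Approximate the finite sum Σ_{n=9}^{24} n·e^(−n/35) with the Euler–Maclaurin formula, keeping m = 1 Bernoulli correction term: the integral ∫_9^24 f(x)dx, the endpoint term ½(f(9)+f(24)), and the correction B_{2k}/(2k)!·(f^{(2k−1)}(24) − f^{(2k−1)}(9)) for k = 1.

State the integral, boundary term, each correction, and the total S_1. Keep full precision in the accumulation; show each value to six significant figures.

S_1 ≈ 160.104

The integral term ∫_9^24 x·e^(−x/35) dx = 150.614.
Endpoint term: (f(9) + f(24))/2 = (6.95932 + 12.0895)/2 = 9.52442.
Integral + boundary = 160.138.
Order-1 term: 1/12 · (0.158315 − 0.574420) = -0.0346754.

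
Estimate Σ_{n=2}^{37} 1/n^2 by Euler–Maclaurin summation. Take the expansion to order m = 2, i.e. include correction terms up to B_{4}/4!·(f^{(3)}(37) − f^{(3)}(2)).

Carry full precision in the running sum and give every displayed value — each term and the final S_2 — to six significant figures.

S_2 ≈ 0.618127

Integral: ∫_2^37 1/x^2 dx = 0.472973.
Endpoint term: (f(2) + f(37))/2 = (0.250000 + 0.000730460)/2 = 0.125365.
Running total after boundary: 0.598338.
Correction k=1: B_{2}/2! · (f^{(1)}(37) − f^{(1)}(2)) = 1/12 · (-3.94843e-05 − (-0.250000)) = 0.0208300.
After k=1: 0.619168.
Correction k=2: B_{4}/4! · (f^{(3)}(37) − f^{(3)}(2)) = −1/720 · (-3.46101e-07 − (-0.750000)) = -0.00104167.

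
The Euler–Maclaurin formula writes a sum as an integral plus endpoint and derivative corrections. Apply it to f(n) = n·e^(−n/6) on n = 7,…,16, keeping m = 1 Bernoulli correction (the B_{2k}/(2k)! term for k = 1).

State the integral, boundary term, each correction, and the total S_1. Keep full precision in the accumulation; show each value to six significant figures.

The integral term ∫_7^16 x·e^(−x/6) dx = 15.1176.
Boundary: ½(f(7) + f(16)) = ½(2.17982 + 1.11174) = 1.64578.
So far: 16.7634.
Correction k=1: B_{2}/2! · (f^{(1)}(16) − f^{(1)}(7)) = 1/12 · (-0.115806 − (-0.0519005)) = -0.00532543.

S_1 ≈ 16.7581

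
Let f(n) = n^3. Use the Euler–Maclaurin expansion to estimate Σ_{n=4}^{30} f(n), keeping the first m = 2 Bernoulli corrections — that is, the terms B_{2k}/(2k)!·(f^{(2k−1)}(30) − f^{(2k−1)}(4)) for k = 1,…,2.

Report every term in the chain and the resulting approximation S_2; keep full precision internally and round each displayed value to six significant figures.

Integral: ∫_4^30 x^3 dx = 202436.
½[f(4) + f(30)] = ½[64.0000 + 27000.0] = 13532.0.
Integral + boundary = 215968.
k=1: B_{2}/(2)! × [f^{(1)}(30) − f^{(1)}(4)] = 1/12 × (2700.00 − 48.0000) = 221.000.
Partial sum through k=1: 216189.
k=2: B_{4}/(4)! × [f^{(3)}(30) − f^{(3)}(4)] = −1/720 × (6.00000 − 6.00000) = 0.00000.

S_2 ≈ 216189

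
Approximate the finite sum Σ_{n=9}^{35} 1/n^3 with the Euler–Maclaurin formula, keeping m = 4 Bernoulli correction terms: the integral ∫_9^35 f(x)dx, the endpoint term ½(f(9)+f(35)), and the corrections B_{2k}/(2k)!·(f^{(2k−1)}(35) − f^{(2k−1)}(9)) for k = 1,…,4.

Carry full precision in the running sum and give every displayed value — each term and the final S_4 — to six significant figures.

∫_9^35 1/x^3 dx evaluates to 0.00576468.
Boundary: ½(f(9) + f(35)) = ½(0.00137174 + 2.33236e-05) = 0.000697533.
So far: 0.00646221.
k=1: B_{2}/(2)! × [f^{(1)}(35) − f^{(1)}(9)] = 1/12 × (-1.99917e-06 − (-0.000457247)) = 3.79374e-05.
Partial sum through k=1: 0.00650015.
k=2: B_{4}/(4)! × [f^{(3)}(35) − f^{(3)}(9)] = −1/720 × (-3.26395e-08 − (-0.000112901)) = -1.56761e-07.
Partial sum through k=2: 0.00649999.
k=3: B_{6}/(6)! × [f^{(5)}(35) − f^{(5)}(9)] = 1/30240 × (-1.11907e-09 − (-5.85410e-05)) = 1.93584e-09.
Partial sum through k=3: 0.00649999.
k=4: B_{8}/(8)! × [f^{(7)}(35) − f^{(7)}(9)] = −1/1209600 × (-6.57737e-11 − (-5.20365e-05)) = -4.30195e-11.

S_4 ≈ 0.00649999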